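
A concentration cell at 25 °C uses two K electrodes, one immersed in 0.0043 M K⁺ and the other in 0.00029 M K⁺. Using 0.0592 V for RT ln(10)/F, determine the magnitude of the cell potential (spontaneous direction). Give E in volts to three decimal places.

For a concentration cell E°cell = 0. The 0.0043 M side is the cathode (reduction is favoured where [K⁺] is higher).
With n = 1, E = −(0.0592/1) log([K⁺]ₐₙ/[K⁺]꜀ₐₜ) = −(0.0592/1) log(0.00029/0.0043) = −(0.0592/1)(-1.171) = +0.069 V.

+0.069 V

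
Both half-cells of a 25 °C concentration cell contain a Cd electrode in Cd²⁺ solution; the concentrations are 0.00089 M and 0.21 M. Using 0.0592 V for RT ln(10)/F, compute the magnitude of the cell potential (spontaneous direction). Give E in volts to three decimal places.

+0.070 V

For a concentration cell E°cell = 0. The 0.21 M side is the cathode (reduction is favoured where [Cd²⁺] is higher).
With n = 2, E = −(0.0592/2) log([Cd²⁺]ₐₙ/[Cd²⁺]꜀ₐₜ) = −(0.0592/2) log(0.00089/0.21) = −(0.0592/2)(-2.373) = +0.070 V.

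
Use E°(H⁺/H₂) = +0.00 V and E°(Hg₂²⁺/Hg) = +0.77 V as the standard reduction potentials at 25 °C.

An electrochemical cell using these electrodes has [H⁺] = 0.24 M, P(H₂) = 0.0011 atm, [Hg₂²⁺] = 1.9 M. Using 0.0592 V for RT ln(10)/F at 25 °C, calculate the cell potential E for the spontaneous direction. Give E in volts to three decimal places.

Hg₂²⁺/Hg is the cathode (higher E°), H⁺/H₂ the anode: E°cell = +0.77 − (+0.00) = +0.77 V, n = 2.
Overall: Hg₂²⁺(aq) + H₂(g) → 2 Hg(l) + 2 H⁺(aq)
Q = [H⁺]^2 / ([Hg₂²⁺]·P(H₂)); log Q = 1.440.
E = E° − (0.0592/n) log Q = +0.77 − (0.0592/2)(1.440) = +0.727 V.

+0.727 V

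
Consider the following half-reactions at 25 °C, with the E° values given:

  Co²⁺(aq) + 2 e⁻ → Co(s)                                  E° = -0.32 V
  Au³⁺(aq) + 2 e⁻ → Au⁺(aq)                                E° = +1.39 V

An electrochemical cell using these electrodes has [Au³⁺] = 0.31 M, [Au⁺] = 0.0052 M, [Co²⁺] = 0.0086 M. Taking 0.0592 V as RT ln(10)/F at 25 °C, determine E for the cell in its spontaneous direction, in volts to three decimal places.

+1.824 V

Au³⁺/Au⁺ is the cathode (higher E°), Co²⁺/Co the anode: E°cell = +1.39 − (-0.32) = +1.71 V, n = 2.
Overall: Au³⁺(aq) + Co(s) → Au⁺(aq) + Co²⁺(aq)
Q = [Au⁺]·[Co²⁺] / ([Au³⁺]); log Q = -3.841.
E = E° − (0.0592/n) log Q = +1.71 − (0.0592/2)(-3.841) = +1.824 V.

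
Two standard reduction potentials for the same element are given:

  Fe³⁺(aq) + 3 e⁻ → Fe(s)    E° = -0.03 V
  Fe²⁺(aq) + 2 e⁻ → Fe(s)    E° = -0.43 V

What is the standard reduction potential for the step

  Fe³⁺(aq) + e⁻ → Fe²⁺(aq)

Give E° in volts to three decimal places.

Sequential free energies add, so n₃E°₃ = n₁E°₁ + n₂E°₂.
With n₃ = 3, and the known step contributing 2×(-0.43) V, the unknown satisfies 1·E° = 3×(-0.03) − 2×(-0.43) = +0.770.
E° = +0.770 / 1 = +0.770 V.

+0.770 V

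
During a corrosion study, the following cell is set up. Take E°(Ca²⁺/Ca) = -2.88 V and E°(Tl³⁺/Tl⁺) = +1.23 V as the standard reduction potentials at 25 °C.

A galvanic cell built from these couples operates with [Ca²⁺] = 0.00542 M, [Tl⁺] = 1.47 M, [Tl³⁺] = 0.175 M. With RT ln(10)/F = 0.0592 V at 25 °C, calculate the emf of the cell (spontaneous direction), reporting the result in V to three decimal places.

+4.150 V

Tl³⁺/Tl⁺ is the cathode (higher E°), Ca²⁺/Ca the anode: E°cell = +1.23 − (-2.88) = +4.11 V, n = 2.
Overall: Tl³⁺(aq) + Ca(s) → Tl⁺(aq) + Ca²⁺(aq)
Q = [Tl⁺]·[Ca²⁺] / ([Tl³⁺]); log Q = -1.342.
E = E° − (0.0592/n) log Q = +4.11 − (0.0592/2)(-1.342) = +4.150 V.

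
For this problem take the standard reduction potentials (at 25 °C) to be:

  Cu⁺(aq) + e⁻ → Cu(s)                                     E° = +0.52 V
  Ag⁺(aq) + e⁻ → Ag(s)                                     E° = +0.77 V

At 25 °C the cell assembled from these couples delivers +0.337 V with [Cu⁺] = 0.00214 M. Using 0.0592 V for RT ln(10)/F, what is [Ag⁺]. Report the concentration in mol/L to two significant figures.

0.063 M

Ag⁺/Ag is the cathode, Cu⁺/Cu the anode: E°cell = +0.25 V, n = 1.
Overall reaction: Ag⁺(aq) + Cu(s) → Ag(s) + Cu⁺(aq); Q = [Cu⁺]^1/[Ag⁺]^1.
From E = E° − (0.0592/n) log Q: log Q = (E° − E)·n/0.0592 = (+0.25 − (+0.337))·1/0.0592 = -1.4696.
So 1·log[Ag⁺] = 1·log(0.00214) − log Q = -2.6696 − (-1.4696) = -1.2000; [Ag⁺] = 10^(-1.2000) ≈ 0.063 M.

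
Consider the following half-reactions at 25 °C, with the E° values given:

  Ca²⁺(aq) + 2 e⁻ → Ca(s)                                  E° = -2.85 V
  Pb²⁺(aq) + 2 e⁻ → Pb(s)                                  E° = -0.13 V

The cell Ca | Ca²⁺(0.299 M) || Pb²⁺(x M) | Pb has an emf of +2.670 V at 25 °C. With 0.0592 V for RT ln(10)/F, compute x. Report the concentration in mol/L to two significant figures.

Pb²⁺/Pb is the cathode, Ca²⁺/Ca the anode: E°cell = +2.72 V, n = 2.
Overall reaction: Pb²⁺(aq) + Ca(s) → Pb(s) + Ca²⁺(aq); Q = [Ca²⁺]^1/[Pb²⁺]^1.
From E = E° − (0.0592/n) log Q: log Q = (E° − E)·n/0.0592 = (+2.72 − (+2.670))·2/0.0592 = 1.6892.
So 1·log[Pb²⁺] = 1·log(0.299) − log Q = -0.5243 − (1.6892) = -2.2135; [Pb²⁺] = 10^(-2.2135) ≈ 0.0061 M.

0.0061 M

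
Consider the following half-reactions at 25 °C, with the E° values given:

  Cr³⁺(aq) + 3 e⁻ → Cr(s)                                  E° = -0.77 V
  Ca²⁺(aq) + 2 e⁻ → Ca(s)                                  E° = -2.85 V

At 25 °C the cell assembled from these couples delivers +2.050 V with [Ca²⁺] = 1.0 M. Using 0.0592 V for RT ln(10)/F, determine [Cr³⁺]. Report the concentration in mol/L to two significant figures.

Cr³⁺/Cr is the cathode, Ca²⁺/Ca the anode: E°cell = +2.08 V, n = 6.
Overall reaction: 2 Cr³⁺(aq) + 3 Ca(s) → 2 Cr(s) + 3 Ca²⁺(aq); Q = [Ca²⁺]^3/[Cr³⁺]^2.
From E = E° − (0.0592/n) log Q: log Q = (E° − E)·n/0.0592 = (+2.08 − (+2.050))·6/0.0592 = 3.0405.
So 2·log[Cr³⁺] = 3·log(1) − log Q = 0.0000 − (3.0405) = -3.0405; log[Cr³⁺] = -3.0405 / 2 = -1.5203; [Cr³⁺] = 10^(-1.5203) ≈ 0.030 M.

0.030 M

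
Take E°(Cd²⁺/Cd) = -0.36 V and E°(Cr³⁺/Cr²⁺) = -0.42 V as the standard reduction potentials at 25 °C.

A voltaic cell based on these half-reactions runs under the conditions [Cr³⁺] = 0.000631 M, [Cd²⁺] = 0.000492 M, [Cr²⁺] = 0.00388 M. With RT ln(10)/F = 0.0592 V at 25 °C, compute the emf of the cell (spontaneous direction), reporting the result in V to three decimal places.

+0.009 V

Cd²⁺/Cd is the cathode (higher E°), Cr³⁺/Cr²⁺ the anode: E°cell = -0.36 − (-0.42) = +0.06 V, n = 2.
Overall: Cd²⁺(aq) + 2 Cr²⁺(aq) → Cd(s) + 2 Cr³⁺(aq)
Q = [Cr³⁺]^2 / ([Cd²⁺]·[Cr²⁺]^2); log Q = 1.730.
E = E° − (0.0592/n) log Q = +0.06 − (0.0592/2)(1.730) = +0.009 V.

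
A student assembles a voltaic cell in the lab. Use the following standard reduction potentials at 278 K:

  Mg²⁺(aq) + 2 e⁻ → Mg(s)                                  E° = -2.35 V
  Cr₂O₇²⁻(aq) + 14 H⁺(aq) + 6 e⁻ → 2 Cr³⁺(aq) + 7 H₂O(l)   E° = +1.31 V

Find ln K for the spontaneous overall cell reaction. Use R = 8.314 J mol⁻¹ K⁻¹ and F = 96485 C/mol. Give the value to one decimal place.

Cathode: Cr₂O₇²⁻/Cr³⁺; anode: Mg²⁺/Mg. E°cell = (+1.31) − (-2.35) = +3.66 V, with n = 6.
ΔG° = −nFE° = −RT ln K, so ln K = nFE°/(RT) = (6)(96485)(+3.66) / ((8.314)(278)) = 916.721.

916.7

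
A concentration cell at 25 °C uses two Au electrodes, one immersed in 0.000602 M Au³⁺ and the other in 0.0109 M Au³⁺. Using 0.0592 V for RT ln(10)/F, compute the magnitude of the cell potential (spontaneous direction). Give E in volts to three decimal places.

+0.025 V

For a concentration cell E°cell = 0. The 0.0109 M side is the cathode (reduction is favoured where [Au³⁺] is higher).
With n = 3, E = −(0.0592/3) log([Au³⁺]ₐₙ/[Au³⁺]꜀ₐₜ) = −(0.0592/3) log(0.000602/0.0109) = −(0.0592/3)(-1.258) = +0.025 V.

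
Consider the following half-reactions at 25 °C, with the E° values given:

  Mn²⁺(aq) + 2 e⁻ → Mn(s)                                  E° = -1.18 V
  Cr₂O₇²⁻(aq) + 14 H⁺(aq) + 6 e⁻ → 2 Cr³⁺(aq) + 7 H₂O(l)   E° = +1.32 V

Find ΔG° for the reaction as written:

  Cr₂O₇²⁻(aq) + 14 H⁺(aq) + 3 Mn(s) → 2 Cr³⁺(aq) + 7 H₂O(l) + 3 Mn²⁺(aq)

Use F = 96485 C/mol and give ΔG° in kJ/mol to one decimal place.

-1447.3 kJ/mol

As written, Cr₂O₇²⁻/Cr³⁺ is reduced (cathode) and Mn²⁺/Mn is oxidised (anode), so E°cell = (+1.32) − (-1.18) = +2.50 V.
Balancing electrons gives n = 6.
ΔG° = −nFE° = −(6)(96485)(+2.50) = -1,447,275 J = -1447.3 kJ/mol.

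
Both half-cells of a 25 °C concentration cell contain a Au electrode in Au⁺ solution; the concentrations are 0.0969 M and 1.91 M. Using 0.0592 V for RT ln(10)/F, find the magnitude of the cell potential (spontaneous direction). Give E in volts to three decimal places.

+0.077 V

For a concentration cell E°cell = 0. The 1.91 M side is the cathode (reduction is favoured where [Au⁺] is higher).
With n = 1, E = −(0.0592/1) log([Au⁺]ₐₙ/[Au⁺]꜀ₐₜ) = −(0.0592/1) log(0.0969/1.91) = −(0.0592/1)(-1.295) = +0.077 V.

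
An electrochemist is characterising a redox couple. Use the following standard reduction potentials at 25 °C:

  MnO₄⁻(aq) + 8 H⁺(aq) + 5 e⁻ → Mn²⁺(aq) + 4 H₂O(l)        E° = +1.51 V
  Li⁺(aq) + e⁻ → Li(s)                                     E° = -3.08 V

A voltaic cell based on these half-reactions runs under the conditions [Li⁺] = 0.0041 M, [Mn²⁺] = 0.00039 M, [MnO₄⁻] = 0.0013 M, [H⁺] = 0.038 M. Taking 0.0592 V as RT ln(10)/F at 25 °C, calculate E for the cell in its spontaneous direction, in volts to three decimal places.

+4.603 V

MnO₄⁻/Mn²⁺ is the cathode (higher E°), Li⁺/Li the anode: E°cell = +1.51 − (-3.08) = +4.59 V, n = 5.
Overall: MnO₄⁻(aq) + 8 H⁺(aq) + 5 Li(s) → Mn²⁺(aq) + 4 H₂O(l) + 5 Li⁺(aq)
Q = [Mn²⁺]·[Li⁺]^5 / ([MnO₄⁻]·[H⁺]^8); log Q = -1.097.
E = E° − (0.0592/n) log Q = +4.59 − (0.0592/5)(-1.097) = +4.603 V.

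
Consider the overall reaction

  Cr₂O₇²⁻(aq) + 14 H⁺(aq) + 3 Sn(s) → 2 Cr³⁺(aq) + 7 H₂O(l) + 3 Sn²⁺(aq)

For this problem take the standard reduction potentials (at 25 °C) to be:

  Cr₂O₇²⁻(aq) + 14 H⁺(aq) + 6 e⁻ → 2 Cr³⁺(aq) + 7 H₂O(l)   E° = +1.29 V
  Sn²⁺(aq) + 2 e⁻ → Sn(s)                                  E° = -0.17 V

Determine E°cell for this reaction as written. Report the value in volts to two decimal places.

+1.46 V

The Cr₂O₇²⁻/Cr³⁺ couple has the higher reduction potential, so it is the cathode; Sn²⁺/Sn is oxidised at the anode.
E°cell = E°(cathode) − E°(anode) = (+1.29) − (-0.17) = +1.46 V.
Since E°cell > 0, the reaction is spontaneous under standard conditions.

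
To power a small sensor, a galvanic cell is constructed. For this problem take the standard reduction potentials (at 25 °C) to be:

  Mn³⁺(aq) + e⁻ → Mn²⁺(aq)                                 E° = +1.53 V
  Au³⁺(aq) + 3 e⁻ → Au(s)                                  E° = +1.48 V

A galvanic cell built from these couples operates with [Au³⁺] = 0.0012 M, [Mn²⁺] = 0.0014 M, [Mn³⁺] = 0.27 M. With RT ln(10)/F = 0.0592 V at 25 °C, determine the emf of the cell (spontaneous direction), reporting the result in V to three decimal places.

Mn³⁺/Mn²⁺ is the cathode (higher E°), Au³⁺/Au the anode: E°cell = +1.53 − (+1.48) = +0.05 V, n = 3.
Overall: 3 Mn³⁺(aq) + Au(s) → 3 Mn²⁺(aq) + Au³⁺(aq)
Q = [Mn²⁺]^3·[Au³⁺] / ([Mn³⁺]^3); log Q = -9.777.
E = E° − (0.0592/n) log Q = +0.05 − (0.0592/3)(-9.777) = +0.243 V.

+0.243 V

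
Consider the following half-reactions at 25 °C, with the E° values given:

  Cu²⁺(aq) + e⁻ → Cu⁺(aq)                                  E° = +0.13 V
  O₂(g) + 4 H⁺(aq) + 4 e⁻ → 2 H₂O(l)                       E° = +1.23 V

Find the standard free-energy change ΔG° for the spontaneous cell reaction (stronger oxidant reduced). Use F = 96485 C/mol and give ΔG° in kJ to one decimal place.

O₂/H₂O (E° = +1.23 V) is the cathode; Cu²⁺/Cu⁺ (E° = +0.13 V) is the anode, so E°cell = +1.10 V.
Balancing electrons gives n = 4 (lcm of 4 and 1).
ΔG° = −nFE° = −(4)(96485)(+1.10) = -424,534 J = -424.5 kJ.

-424.5 kJ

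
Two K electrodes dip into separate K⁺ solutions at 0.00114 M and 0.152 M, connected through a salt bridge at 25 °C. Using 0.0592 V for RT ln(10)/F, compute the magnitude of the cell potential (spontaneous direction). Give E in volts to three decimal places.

+0.126 V

For a concentration cell E°cell = 0. The 0.152 M side is the cathode (reduction is favoured where [K⁺] is higher).
With n = 1, E = −(0.0592/1) log([K⁺]ₐₙ/[K⁺]꜀ₐₜ) = −(0.0592/1) log(0.00114/0.152) = −(0.0592/1)(-2.125) = +0.126 V.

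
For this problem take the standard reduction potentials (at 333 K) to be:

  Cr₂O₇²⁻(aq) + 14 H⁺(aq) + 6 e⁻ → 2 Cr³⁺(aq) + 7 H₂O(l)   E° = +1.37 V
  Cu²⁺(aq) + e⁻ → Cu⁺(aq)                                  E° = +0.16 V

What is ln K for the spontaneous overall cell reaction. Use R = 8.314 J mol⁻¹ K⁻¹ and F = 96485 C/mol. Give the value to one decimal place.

Cathode: Cr₂O₇²⁻/Cr³⁺; anode: Cu²⁺/Cu⁺. E°cell = (+1.37) − (+0.16) = +1.21 V, with n = 6.
ΔG° = −nFE° = −RT ln K, so ln K = nFE°/(RT) = (6)(96485)(+1.21) / ((8.314)(333)) = 253.013.

253.0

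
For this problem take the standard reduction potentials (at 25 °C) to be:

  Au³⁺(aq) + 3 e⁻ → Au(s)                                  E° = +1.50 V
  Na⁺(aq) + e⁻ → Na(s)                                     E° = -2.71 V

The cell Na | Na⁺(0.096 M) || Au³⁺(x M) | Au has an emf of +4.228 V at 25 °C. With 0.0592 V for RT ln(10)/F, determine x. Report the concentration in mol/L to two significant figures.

0.0072 M

Au³⁺/Au is the cathode, Na⁺/Na the anode: E°cell = +4.21 V, n = 3.
Overall reaction: Au³⁺(aq) + 3 Na(s) → Au(s) + 3 Na⁺(aq); Q = [Na⁺]^3/[Au³⁺]^1.
From E = E° − (0.0592/n) log Q: log Q = (E° − E)·n/0.0592 = (+4.21 − (+4.228))·3/0.0592 = -0.9122.
So 1·log[Au³⁺] = 3·log(0.096) − log Q = -3.0532 − (-0.9122) = -2.1410; [Au³⁺] = 10^(-2.1410) ≈ 0.0072 M.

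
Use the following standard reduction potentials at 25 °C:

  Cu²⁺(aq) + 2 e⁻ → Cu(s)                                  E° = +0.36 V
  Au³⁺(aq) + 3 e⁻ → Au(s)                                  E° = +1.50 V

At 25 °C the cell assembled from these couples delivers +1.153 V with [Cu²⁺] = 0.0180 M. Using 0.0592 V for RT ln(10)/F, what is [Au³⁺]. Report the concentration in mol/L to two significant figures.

Au³⁺/Au is the cathode, Cu²⁺/Cu the anode: E°cell = +1.14 V, n = 6.
Overall reaction: 2 Au³⁺(aq) + 3 Cu(s) → 2 Au(s) + 3 Cu²⁺(aq); Q = [Cu²⁺]^3/[Au³⁺]^2.
From E = E° − (0.0592/n) log Q: log Q = (E° − E)·n/0.0592 = (+1.14 − (+1.153))·6/0.0592 = -1.3176.
So 2·log[Au³⁺] = 3·log(0.018) − log Q = -5.2342 − (-1.3176) = -3.9166; log[Au³⁺] = -3.9166 / 2 = -1.9583; [Au³⁺] = 10^(-1.9583) ≈ 0.011 M.

0.011 M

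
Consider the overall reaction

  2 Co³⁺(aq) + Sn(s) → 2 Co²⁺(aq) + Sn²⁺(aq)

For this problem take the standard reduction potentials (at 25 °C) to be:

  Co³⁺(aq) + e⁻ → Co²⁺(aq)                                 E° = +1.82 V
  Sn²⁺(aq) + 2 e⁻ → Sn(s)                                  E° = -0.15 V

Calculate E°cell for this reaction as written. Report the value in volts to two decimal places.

+1.97 V

The Co³⁺/Co²⁺ couple has the higher reduction potential, so it is the cathode; Sn²⁺/Sn is oxidised at the anode.
E°cell = E°(cathode) − E°(anode) = (+1.82) − (-0.15) = +1.97 V.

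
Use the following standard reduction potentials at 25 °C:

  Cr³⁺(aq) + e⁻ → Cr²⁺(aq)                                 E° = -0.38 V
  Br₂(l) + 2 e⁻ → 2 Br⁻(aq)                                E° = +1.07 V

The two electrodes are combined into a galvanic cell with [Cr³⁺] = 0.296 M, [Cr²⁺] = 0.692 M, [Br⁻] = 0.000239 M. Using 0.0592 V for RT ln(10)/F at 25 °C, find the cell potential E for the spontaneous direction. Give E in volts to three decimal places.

+1.686 V

Br₂/Br⁻ is the cathode (higher E°), Cr³⁺/Cr²⁺ the anode: E°cell = +1.07 − (-0.38) = +1.45 V, n = 2.
Overall: Br₂(l) + 2 Cr²⁺(aq) → 2 Br⁻(aq) + 2 Cr³⁺(aq)
Q = [Br⁻]^2·[Cr³⁺]^2 / ([Cr²⁺]^2); log Q = -7.981.
E = E° − (0.0592/n) log Q = +1.45 − (0.0592/2)(-7.981) = +1.686 V.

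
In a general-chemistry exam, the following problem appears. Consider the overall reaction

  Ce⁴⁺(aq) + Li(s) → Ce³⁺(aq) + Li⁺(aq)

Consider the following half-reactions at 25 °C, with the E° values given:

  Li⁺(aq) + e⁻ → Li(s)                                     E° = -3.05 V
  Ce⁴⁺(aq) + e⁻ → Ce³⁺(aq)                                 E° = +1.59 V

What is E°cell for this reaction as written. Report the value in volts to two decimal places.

The Ce⁴⁺/Ce³⁺ couple has the higher reduction potential, so it is the cathode; Li⁺/Li is oxidised at the anode.
E°cell = E°(cathode) − E°(anode) = (+1.59) − (-3.05) = +4.64 V.

+4.64 V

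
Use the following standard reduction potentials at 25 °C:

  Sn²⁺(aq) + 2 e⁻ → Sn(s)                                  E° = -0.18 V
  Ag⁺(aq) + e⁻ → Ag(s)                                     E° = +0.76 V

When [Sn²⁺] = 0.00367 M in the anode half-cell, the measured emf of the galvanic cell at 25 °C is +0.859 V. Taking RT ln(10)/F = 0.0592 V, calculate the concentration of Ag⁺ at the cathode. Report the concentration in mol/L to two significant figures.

Ag⁺/Ag is the cathode, Sn²⁺/Sn the anode: E°cell = +0.94 V, n = 2.
Overall reaction: 2 Ag⁺(aq) + Sn(s) → 2 Ag(s) + Sn²⁺(aq); Q = [Sn²⁺]^1/[Ag⁺]^2.
From E = E° − (0.0592/n) log Q: log Q = (E° − E)·n/0.0592 = (+0.94 − (+0.859))·2/0.0592 = 2.7365.
So 2·log[Ag⁺] = 1·log(0.00367) − log Q = -2.4353 − (2.7365) = -5.1718; log[Ag⁺] = -5.1718 / 2 = -2.5859; [Ag⁺] = 10^(-2.5859) ≈ 0.0026 M.

0.0026 M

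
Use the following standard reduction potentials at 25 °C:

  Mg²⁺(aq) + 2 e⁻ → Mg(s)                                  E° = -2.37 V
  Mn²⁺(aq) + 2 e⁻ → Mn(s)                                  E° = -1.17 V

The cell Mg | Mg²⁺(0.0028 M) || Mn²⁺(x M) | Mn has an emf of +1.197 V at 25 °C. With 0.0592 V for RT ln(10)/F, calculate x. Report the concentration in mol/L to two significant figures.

Mn²⁺/Mn is the cathode, Mg²⁺/Mg the anode: E°cell = +1.20 V, n = 2.
Overall reaction: Mn²⁺(aq) + Mg(s) → Mn(s) + Mg²⁺(aq); Q = [Mg²⁺]^1/[Mn²⁺]^1.
From E = E° − (0.0592/n) log Q: log Q = (E° − E)·n/0.0592 = (+1.20 − (+1.197))·2/0.0592 = 0.1014.
So 1·log[Mn²⁺] = 1·log(0.0028) − log Q = -2.5528 − (0.1014) = -2.6542; [Mn²⁺] = 10^(-2.6542) ≈ 0.0022 M.

0.0022 M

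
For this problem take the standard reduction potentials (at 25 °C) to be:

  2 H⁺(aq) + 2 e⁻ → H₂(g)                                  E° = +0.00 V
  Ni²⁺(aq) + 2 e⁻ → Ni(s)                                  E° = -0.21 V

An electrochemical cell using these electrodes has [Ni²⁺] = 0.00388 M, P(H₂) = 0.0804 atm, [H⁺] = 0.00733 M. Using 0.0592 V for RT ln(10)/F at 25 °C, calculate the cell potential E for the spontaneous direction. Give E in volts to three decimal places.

H⁺/H₂ is the cathode (higher E°), Ni²⁺/Ni the anode: E°cell = +0.00 − (-0.21) = +0.21 V, n = 2.
Overall: 2 H⁺(aq) + Ni(s) → H₂(g) + Ni²⁺(aq)
Q = P(H₂)·[Ni²⁺] / ([H⁺]^2); log Q = 0.764.
E = E° − (0.0592/n) log Q = +0.21 − (0.0592/2)(0.764) = +0.187 V.

+0.187 V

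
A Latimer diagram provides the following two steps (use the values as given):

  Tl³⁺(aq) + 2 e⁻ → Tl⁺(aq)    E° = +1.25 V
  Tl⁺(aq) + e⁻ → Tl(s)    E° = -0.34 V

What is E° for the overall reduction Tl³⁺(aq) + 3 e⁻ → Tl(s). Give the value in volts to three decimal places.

Since ΔG° = −nFE° is additive over sequential reductions, n₃E°₃ = n₁E°₁ + n₂E°₂.
E°₃ = (2×+1.25 + 1×-0.34) / 3 = (+2.160) / 3 = +0.720 V.

+0.720 V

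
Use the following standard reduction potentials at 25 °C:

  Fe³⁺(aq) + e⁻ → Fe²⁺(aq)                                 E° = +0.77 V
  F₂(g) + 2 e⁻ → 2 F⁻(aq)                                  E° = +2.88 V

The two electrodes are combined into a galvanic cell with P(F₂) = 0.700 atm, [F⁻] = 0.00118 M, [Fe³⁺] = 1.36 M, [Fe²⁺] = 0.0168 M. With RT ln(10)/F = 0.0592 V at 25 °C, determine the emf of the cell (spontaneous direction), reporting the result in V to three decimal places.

+2.166 V

F₂/F⁻ is the cathode (higher E°), Fe³⁺/Fe²⁺ the anode: E°cell = +2.88 − (+0.77) = +2.11 V, n = 2.
Overall: F₂(g) + 2 Fe²⁺(aq) → 2 F⁻(aq) + 2 Fe³⁺(aq)
Q = [F⁻]^2·[Fe³⁺]^2 / (P(F₂)·[Fe²⁺]^2); log Q = -1.885.
E = E° − (0.0592/n) log Q = +2.11 − (0.0592/2)(-1.885) = +2.166 V.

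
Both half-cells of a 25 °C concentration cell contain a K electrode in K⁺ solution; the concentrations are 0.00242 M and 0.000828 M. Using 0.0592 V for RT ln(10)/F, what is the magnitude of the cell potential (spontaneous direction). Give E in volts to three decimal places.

For a concentration cell E°cell = 0. The 0.00242 M side is the cathode (reduction is favoured where [K⁺] is higher).
With n = 1, E = −(0.0592/1) log([K⁺]ₐₙ/[K⁺]꜀ₐₜ) = −(0.0592/1) log(0.000828/0.00242) = −(0.0592/1)(-0.466) = +0.028 V.

+0.028 V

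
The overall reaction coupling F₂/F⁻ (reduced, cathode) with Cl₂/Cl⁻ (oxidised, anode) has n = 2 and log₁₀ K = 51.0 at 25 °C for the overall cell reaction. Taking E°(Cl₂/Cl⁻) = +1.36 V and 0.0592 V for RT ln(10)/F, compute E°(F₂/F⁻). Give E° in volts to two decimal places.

+2.87 V

E°cell = (0.0592/n)·log K = (0.0592/2)(51.0) = +1.510 V.
Since F₂/F⁻ is the cathode and Cl₂/Cl⁻ the anode, E°cell = E°(F₂/F⁻) − E°(Cl₂/Cl⁻).
So E°(F₂/F⁻) = E°cell + E°(Cl₂/Cl⁻) = +1.510 + (+1.36) = +2.87 V.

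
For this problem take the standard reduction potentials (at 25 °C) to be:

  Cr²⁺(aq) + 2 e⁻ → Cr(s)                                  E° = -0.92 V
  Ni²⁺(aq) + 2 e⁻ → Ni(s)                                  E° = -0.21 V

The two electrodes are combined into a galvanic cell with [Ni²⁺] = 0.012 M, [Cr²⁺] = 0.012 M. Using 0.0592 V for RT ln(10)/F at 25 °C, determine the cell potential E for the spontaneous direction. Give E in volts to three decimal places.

Ni²⁺/Ni is the cathode (higher E°), Cr²⁺/Cr the anode: E°cell = -0.21 − (-0.92) = +0.71 V, n = 2.
Overall: Ni²⁺(aq) + Cr(s) → Ni(s) + Cr²⁺(aq)
Q = [Cr²⁺] / ([Ni²⁺]); log Q = 0.000.
E = E° − (0.0592/n) log Q = +0.71 − (0.0592/2)(0.000) = +0.710 V.

+0.710 V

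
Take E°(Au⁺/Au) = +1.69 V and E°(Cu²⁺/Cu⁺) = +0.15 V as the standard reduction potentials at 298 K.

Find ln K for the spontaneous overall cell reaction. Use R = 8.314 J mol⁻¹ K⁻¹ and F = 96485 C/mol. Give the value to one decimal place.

Cathode: Au⁺/Au; anode: Cu²⁺/Cu⁺. E°cell = (+1.69) − (+0.15) = +1.54 V, with n = 1.
ΔG° = −nFE° = −RT ln K, so ln K = nFE°/(RT) = (1)(96485)(+1.54) / ((8.314)(298)) = 59.973.

60.0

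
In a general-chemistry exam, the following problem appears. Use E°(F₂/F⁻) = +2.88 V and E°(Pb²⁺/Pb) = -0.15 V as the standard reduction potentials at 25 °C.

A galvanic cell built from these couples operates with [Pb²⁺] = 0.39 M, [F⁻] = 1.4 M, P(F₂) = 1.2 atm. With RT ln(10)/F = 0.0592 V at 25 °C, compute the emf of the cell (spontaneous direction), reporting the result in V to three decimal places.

+3.036 V

F₂/F⁻ is the cathode (higher E°), Pb²⁺/Pb the anode: E°cell = +2.88 − (-0.15) = +3.03 V, n = 2.
Overall: F₂(g) + Pb(s) → 2 F⁻(aq) + Pb²⁺(aq)
Q = [F⁻]^2·[Pb²⁺] / (P(F₂)); log Q = -0.196.
E = E° − (0.0592/n) log Q = +3.03 − (0.0592/2)(-0.196) = +3.036 V.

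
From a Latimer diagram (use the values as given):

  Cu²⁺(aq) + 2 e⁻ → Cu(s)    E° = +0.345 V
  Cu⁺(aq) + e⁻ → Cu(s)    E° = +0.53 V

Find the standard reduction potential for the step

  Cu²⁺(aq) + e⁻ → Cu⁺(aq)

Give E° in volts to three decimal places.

+0.160 V

Sequential free energies add, so n₃E°₃ = n₁E°₁ + n₂E°₂.
With n₃ = 2, and the known step contributing 1×(+0.53) V, the unknown satisfies 1·E° = 2×(+0.345) − 1×(+0.53) = +0.160.
E° = +0.160 / 1 = +0.160 V.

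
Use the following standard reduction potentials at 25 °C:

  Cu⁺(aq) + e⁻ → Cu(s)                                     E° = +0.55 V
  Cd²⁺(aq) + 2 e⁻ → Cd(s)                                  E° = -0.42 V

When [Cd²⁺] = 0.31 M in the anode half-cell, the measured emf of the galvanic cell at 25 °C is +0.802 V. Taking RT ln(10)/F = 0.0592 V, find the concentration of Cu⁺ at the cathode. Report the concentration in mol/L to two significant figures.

Cu⁺/Cu is the cathode, Cd²⁺/Cd the anode: E°cell = +0.97 V, n = 2.
Overall reaction: 2 Cu⁺(aq) + Cd(s) → 2 Cu(s) + Cd²⁺(aq); Q = [Cd²⁺]^1/[Cu⁺]^2.
From E = E° − (0.0592/n) log Q: log Q = (E° − E)·n/0.0592 = (+0.97 − (+0.802))·2/0.0592 = 5.6757.
So 2·log[Cu⁺] = 1·log(0.31) − log Q = -0.5086 − (5.6757) = -6.1843; log[Cu⁺] = -6.1843 / 2 = -3.0922; [Cu⁺] = 10^(-3.0922) ≈ 0.00081 M.

0.00081 M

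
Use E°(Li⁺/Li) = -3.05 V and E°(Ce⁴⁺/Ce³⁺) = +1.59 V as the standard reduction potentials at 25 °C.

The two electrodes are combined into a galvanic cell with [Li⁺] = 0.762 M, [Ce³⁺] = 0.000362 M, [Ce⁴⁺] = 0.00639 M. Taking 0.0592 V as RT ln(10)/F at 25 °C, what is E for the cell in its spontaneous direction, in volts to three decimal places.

+4.721 V

Ce⁴⁺/Ce³⁺ is the cathode (higher E°), Li⁺/Li the anode: E°cell = +1.59 − (-3.05) = +4.64 V, n = 1.
Overall: Ce⁴⁺(aq) + Li(s) → Ce³⁺(aq) + Li⁺(aq)
Q = [Ce³⁺]·[Li⁺] / ([Ce⁴⁺]); log Q = -1.365.
E = E° − (0.0592/n) log Q = +4.64 − (0.0592/1)(-1.365) = +4.721 V.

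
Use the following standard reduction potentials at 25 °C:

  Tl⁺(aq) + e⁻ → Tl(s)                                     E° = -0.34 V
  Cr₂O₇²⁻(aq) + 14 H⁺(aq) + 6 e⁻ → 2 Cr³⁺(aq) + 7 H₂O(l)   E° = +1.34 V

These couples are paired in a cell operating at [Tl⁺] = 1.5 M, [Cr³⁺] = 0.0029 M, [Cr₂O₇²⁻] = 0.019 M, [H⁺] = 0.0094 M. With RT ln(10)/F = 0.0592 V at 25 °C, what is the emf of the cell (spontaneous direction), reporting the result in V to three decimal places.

Cr₂O₇²⁻/Cr³⁺ is the cathode (higher E°), Tl⁺/Tl the anode: E°cell = +1.34 − (-0.34) = +1.68 V, n = 6.
Overall: Cr₂O₇²⁻(aq) + 14 H⁺(aq) + 6 Tl(s) → 2 Cr³⁺(aq) + 7 H₂O(l) + 6 Tl⁺(aq)
Q = [Cr³⁺]^2·[Tl⁺]^6 / ([Cr₂O₇²⁻]·[H⁺]^14); log Q = 26.079.
E = E° − (0.0592/n) log Q = +1.68 − (0.0592/6)(26.079) = +1.423 V.

+1.423 V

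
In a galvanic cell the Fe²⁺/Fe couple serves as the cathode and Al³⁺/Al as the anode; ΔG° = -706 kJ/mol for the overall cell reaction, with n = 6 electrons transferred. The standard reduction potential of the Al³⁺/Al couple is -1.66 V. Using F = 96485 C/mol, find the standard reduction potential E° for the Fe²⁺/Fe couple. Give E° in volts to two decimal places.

-0.44 V

E°cell = −ΔG°/(nF) = −(-706×10³)/((6)(96485)) = +1.220 V.
Since Fe²⁺/Fe is the cathode and Al³⁺/Al the anode, E°cell = E°(Fe²⁺/Fe) − E°(Al³⁺/Al).
So E°(Fe²⁺/Fe) = E°cell + E°(Al³⁺/Al) = +1.220 + (-1.66) = -0.44 V.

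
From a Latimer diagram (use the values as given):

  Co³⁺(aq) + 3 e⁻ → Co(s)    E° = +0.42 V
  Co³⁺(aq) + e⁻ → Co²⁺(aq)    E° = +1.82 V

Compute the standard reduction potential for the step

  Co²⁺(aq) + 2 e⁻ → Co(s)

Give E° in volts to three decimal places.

-0.280 V

Sequential free energies add, so n₃E°₃ = n₁E°₁ + n₂E°₂.
With n₃ = 3, and the known step contributing 1×(+1.82) V, the unknown satisfies 2·E° = 3×(+0.42) − 1×(+1.82) = -0.560.
E° = -0.560 / 2 = -0.280 V.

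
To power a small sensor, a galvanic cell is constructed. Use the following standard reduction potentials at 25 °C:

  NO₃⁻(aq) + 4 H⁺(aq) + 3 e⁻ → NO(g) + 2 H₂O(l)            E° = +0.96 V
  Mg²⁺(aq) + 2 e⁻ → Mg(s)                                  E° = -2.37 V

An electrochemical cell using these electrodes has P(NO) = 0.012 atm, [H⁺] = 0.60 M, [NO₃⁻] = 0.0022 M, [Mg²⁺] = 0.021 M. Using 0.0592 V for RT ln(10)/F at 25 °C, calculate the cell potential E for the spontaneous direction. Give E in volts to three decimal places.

+3.348 V

NO₃⁻/NO is the cathode (higher E°), Mg²⁺/Mg the anode: E°cell = +0.96 − (-2.37) = +3.33 V, n = 6.
Overall: 2 NO₃⁻(aq) + 8 H⁺(aq) + 3 Mg(s) → 2 NO(g) + 4 H₂O(l) + 3 Mg²⁺(aq)
Q = P(NO)^2·[Mg²⁺]^3 / ([NO₃⁻]^2·[H⁺]^8); log Q = -1.785.
E = E° − (0.0592/n) log Q = +3.33 − (0.0592/6)(-1.785) = +3.348 V.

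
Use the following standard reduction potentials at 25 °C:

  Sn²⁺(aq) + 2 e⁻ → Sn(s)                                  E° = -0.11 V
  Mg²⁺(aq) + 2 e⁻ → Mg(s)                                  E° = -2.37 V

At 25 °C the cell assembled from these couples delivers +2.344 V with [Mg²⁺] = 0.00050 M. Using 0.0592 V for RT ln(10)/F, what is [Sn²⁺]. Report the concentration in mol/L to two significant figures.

Sn²⁺/Sn is the cathode, Mg²⁺/Mg the anode: E°cell = +2.26 V, n = 2.
Overall reaction: Sn²⁺(aq) + Mg(s) → Sn(s) + Mg²⁺(aq); Q = [Mg²⁺]^1/[Sn²⁺]^1.
From E = E° − (0.0592/n) log Q: log Q = (E° − E)·n/0.0592 = (+2.26 − (+2.344))·2/0.0592 = -2.8378.
So 1·log[Sn²⁺] = 1·log(0.0005) − log Q = -3.3010 − (-2.8378) = -0.4632; [Sn²⁺] = 10^(-0.4632) ≈ 0.34 M.

0.34 M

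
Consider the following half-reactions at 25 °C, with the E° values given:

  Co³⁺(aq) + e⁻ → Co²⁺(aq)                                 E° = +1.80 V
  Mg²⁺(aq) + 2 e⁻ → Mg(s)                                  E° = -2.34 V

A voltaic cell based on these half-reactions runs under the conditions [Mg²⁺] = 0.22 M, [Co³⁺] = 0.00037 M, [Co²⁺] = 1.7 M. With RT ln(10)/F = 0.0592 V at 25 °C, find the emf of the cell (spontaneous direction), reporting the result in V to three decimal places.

+3.943 V

Co³⁺/Co²⁺ is the cathode (higher E°), Mg²⁺/Mg the anode: E°cell = +1.80 − (-2.34) = +4.14 V, n = 2.
Overall: 2 Co³⁺(aq) + Mg(s) → 2 Co²⁺(aq) + Mg²⁺(aq)
Q = [Co²⁺]^2·[Mg²⁺] / ([Co³⁺]^2); log Q = 6.667.
E = E° − (0.0592/n) log Q = +4.14 − (0.0592/2)(6.667) = +3.943 V.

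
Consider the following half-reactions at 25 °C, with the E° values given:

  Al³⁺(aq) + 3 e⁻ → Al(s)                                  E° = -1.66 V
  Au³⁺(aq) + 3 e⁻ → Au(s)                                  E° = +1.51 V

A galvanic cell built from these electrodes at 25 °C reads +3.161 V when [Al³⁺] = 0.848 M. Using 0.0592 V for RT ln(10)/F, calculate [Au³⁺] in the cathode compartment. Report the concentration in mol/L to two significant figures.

0.30 M

Au³⁺/Au is the cathode, Al³⁺/Al the anode: E°cell = +3.17 V, n = 3.
Overall reaction: Au³⁺(aq) + Al(s) → Au(s) + Al³⁺(aq); Q = [Al³⁺]^1/[Au³⁺]^1.
From E = E° − (0.0592/n) log Q: log Q = (E° − E)·n/0.0592 = (+3.17 − (+3.161))·3/0.0592 = 0.4561.
So 1·log[Au³⁺] = 1·log(0.848) − log Q = -0.0716 − (0.4561) = -0.5277; [Au³⁺] = 10^(-0.5277) ≈ 0.30 M.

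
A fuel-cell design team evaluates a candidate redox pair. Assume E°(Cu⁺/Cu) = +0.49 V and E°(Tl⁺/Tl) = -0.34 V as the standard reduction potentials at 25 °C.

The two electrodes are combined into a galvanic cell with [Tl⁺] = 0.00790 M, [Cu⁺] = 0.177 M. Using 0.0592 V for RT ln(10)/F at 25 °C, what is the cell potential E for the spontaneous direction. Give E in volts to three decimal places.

+0.910 V

Cu⁺/Cu is the cathode (higher E°), Tl⁺/Tl the anode: E°cell = +0.49 − (-0.34) = +0.83 V, n = 1.
Overall: Cu⁺(aq) + Tl(s) → Cu(s) + Tl⁺(aq)
Q = [Tl⁺] / ([Cu⁺]); log Q = -1.350.
E = E° − (0.0592/n) log Q = +0.83 − (0.0592/1)(-1.350) = +0.910 V.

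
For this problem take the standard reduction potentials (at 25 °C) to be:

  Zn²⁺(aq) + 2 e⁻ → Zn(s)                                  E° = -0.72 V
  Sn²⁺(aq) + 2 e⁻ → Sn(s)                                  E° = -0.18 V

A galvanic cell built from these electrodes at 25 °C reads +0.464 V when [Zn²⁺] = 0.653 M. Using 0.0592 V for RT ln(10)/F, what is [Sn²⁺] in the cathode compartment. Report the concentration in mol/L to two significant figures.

0.0018 M

Sn²⁺/Sn is the cathode, Zn²⁺/Zn the anode: E°cell = +0.54 V, n = 2.
Overall reaction: Sn²⁺(aq) + Zn(s) → Sn(s) + Zn²⁺(aq); Q = [Zn²⁺]^1/[Sn²⁺]^1.
From E = E° − (0.0592/n) log Q: log Q = (E° − E)·n/0.0592 = (+0.54 − (+0.464))·2/0.0592 = 2.5676.
So 1·log[Sn²⁺] = 1·log(0.653) − log Q = -0.1851 − (2.5676) = -2.7527; [Sn²⁺] = 10^(-2.7527) ≈ 0.0018 M.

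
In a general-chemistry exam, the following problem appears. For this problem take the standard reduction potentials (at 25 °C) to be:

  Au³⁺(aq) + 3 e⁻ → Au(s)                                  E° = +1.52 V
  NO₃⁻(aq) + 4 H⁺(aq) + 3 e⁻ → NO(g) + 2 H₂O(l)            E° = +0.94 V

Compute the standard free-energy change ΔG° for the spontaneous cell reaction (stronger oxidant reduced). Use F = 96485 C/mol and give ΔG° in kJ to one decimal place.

Au³⁺/Au (E° = +1.52 V) is the cathode; NO₃⁻/NO (E° = +0.94 V) is the anode, so E°cell = +0.58 V.
Balancing electrons gives n = 3 (lcm of 3 and 3).
ΔG° = −nFE° = −(3)(96485)(+0.58) = -167,884 J = -167.9 kJ.

-167.9 kJ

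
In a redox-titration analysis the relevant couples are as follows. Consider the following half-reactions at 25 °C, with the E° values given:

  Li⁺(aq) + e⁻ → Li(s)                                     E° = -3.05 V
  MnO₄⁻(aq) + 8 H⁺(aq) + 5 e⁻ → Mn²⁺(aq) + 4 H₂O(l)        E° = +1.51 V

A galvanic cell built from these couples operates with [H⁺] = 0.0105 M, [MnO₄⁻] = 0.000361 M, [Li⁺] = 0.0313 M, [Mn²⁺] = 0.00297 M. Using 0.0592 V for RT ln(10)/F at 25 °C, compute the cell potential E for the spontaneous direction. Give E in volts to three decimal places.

MnO₄⁻/Mn²⁺ is the cathode (higher E°), Li⁺/Li the anode: E°cell = +1.51 − (-3.05) = +4.56 V, n = 5.
Overall: MnO₄⁻(aq) + 8 H⁺(aq) + 5 Li(s) → Mn²⁺(aq) + 4 H₂O(l) + 5 Li⁺(aq)
Q = [Mn²⁺]·[Li⁺]^5 / ([MnO₄⁻]·[H⁺]^8); log Q = 9.223.
E = E° − (0.0592/n) log Q = +4.56 − (0.0592/5)(9.223) = +4.451 V.

+4.451 V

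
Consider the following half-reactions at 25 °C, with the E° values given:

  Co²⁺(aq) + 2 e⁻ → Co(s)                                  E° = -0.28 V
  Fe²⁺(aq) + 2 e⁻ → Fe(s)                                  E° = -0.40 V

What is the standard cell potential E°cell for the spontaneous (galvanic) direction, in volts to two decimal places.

+0.12 V

The Co²⁺/Co couple has the higher reduction potential, so it is the cathode; Fe²⁺/Fe is oxidised at the anode.
E°cell = E°(cathode) − E°(anode) = (-0.28) − (-0.40) = +0.12 V.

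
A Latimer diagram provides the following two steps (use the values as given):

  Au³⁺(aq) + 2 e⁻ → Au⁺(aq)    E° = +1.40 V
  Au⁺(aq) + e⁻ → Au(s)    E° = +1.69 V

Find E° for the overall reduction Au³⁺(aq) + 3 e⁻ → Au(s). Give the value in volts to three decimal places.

Standard free energies of sequential steps add: ΔG°₃ = ΔG°₁ + ΔG°₂, so n₃E°₃ = n₁E°₁ + n₂E°₂.
E°₃ = (2×+1.40 + 1×+1.69) / 3 = (+4.490) / 3 = +1.497 V.

+1.497 V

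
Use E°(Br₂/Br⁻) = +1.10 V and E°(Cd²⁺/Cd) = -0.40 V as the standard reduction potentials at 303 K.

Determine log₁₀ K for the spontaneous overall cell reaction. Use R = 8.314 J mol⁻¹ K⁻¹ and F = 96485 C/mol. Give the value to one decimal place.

Cathode: Br₂/Br⁻; anode: Cd²⁺/Cd. E°cell = (+1.10) − (-0.40) = +1.50 V, with n = 2.
ΔG° = −nFE° = −RT ln K, so ln K = nFE°/(RT) = (2)(96485)(+1.50) / ((8.314)(303)) = 114.902.
log₁₀ K = 114.902 / ln 10 = 49.9.

49.9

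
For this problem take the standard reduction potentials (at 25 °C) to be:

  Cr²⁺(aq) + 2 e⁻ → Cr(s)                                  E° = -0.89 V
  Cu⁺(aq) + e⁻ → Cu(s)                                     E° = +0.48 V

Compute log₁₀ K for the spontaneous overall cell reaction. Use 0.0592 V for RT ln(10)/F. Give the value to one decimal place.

Cathode: Cu⁺/Cu; anode: Cr²⁺/Cr. E°cell = +1.37 V, n = 2.
log K = nE°cell / 0.0592 = (2)(+1.37) / 0.0592 = 46.3.

46.3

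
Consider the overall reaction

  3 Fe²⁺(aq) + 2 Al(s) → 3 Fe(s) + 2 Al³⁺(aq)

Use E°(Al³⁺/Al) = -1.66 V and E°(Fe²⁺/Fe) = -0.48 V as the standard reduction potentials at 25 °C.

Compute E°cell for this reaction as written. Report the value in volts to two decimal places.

+1.18 V

The Fe²⁺/Fe couple has the higher reduction potential, so it is the cathode; Al³⁺/Al is oxidised at the anode.
E°cell = E°(cathode) − E°(anode) = (-0.48) − (-1.66) = +1.18 V.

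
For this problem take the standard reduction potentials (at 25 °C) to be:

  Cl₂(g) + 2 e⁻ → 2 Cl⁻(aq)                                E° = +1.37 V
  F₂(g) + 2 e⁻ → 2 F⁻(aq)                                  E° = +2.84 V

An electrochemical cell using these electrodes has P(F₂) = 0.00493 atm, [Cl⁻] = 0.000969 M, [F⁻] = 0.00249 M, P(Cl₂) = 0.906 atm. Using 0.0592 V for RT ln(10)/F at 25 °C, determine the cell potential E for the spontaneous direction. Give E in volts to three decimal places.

F₂/F⁻ is the cathode (higher E°), Cl₂/Cl⁻ the anode: E°cell = +2.84 − (+1.37) = +1.47 V, n = 2.
Overall: F₂(g) + 2 Cl⁻(aq) → 2 F⁻(aq) + Cl₂(g)
Q = [F⁻]^2·P(Cl₂) / (P(F₂)·[Cl⁻]^2); log Q = 3.084.
E = E° − (0.0592/n) log Q = +1.47 − (0.0592/2)(3.084) = +1.379 V.

+1.379 V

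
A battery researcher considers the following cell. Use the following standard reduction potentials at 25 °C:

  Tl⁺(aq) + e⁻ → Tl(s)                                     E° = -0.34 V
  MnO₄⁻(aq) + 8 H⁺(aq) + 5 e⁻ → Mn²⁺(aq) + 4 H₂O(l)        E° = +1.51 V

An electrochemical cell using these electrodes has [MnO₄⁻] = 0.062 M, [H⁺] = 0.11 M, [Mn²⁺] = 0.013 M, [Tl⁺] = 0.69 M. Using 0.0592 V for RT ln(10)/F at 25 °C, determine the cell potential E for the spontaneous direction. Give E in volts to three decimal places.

+1.777 V

MnO₄⁻/Mn²⁺ is the cathode (higher E°), Tl⁺/Tl the anode: E°cell = +1.51 − (-0.34) = +1.85 V, n = 5.
Overall: MnO₄⁻(aq) + 8 H⁺(aq) + 5 Tl(s) → Mn²⁺(aq) + 4 H₂O(l) + 5 Tl⁺(aq)
Q = [Mn²⁺]·[Tl⁺]^5 / ([MnO₄⁻]·[H⁺]^8); log Q = 6.185.
E = E° − (0.0592/n) log Q = +1.85 − (0.0592/5)(6.185) = +1.777 V.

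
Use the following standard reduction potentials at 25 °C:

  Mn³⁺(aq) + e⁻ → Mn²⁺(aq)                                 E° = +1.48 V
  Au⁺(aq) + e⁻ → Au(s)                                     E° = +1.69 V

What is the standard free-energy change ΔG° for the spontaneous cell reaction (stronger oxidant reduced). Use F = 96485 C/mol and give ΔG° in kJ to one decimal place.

Au⁺/Au (E° = +1.69 V) is the cathode; Mn³⁺/Mn²⁺ (E° = +1.48 V) is the anode, so E°cell = +0.21 V.
Balancing electrons gives n = 1 (lcm of 1 and 1).
ΔG° = −nFE° = −(1)(96485)(+0.21) = -20,262 J = -20.3 kJ.

-20.3 kJ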